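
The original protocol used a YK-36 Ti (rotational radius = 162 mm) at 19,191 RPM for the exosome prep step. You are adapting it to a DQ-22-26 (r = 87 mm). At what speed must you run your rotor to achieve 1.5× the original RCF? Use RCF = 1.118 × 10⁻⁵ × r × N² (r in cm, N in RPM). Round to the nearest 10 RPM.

32070 RPM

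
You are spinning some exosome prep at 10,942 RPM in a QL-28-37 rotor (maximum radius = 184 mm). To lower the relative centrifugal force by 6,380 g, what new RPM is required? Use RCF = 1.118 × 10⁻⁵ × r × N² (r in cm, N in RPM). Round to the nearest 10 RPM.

r = 184 mm = 18.4 cm
Current RCF = 1.118 × 10⁻⁵ × 18.4 × (10942)² = 1.118 × 10⁻⁵ × 18.4 × 119,727,364 ≈ 24,629.4 × g
Target RCF = 24,629.4 − 6,380 = 18,249.4 × g
N² = 18,249.4 / (20.5712 × 10⁻⁵) = 88,713,347
N ≈ √88,713,347 ≈ 9,418.8

9420 RPM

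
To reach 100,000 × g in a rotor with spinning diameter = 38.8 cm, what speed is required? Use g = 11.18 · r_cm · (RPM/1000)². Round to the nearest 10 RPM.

r = 38.8 / 2 = 19.4 cm
100,000 = 11.18 × 19.4 × (N/1000)²
(N/1000)² = 100,000 / 216.892 = 461.059
N = 1000 × √461.059 ≈ 21,472.3

21470 RPM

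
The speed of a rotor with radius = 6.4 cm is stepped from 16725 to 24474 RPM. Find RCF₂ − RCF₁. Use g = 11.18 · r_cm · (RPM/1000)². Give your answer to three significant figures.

≈ 22800 x g

RCF₁ = 11.18 × 6.4 × (16.725)² = 11.18 × 6.4 × 279.725625 ≈ 20,014.9 × g
RCF₂ = 11.18 × 6.4 × (24.474)² = 11.18 × 6.4 × 598.976676 ≈ 42,858 × g
Increase = 42,858 − 20,014.9 = 22,843.1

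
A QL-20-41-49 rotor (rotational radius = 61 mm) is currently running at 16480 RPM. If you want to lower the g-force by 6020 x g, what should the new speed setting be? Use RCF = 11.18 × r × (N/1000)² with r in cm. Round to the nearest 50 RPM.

N₂ ≈ 13550 RPM

r = 61 mm = 6.1 cm
Current RCF = 11.18 × 6.1 × (16.48)² = 11.18 × 6.1 × 271.5904 ≈ 18,521.9 × g
Target RCF = 18,521.9 − 6,020 = 12,501.9 × g
(N/1000)² = 12,501.9 / 68.198 = 183.3177
N = 1000 × √183.3177 ≈ 13,539.5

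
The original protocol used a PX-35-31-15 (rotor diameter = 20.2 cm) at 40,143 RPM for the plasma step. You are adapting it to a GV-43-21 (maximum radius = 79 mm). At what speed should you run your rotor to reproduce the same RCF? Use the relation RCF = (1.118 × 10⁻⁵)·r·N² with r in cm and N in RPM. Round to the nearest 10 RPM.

45390 RPM

Original rotor: r = 20.2 / 2 = 10.1 cm
RCF = 1.118 × 10⁻⁵ × r × N²
RCF_original = 1.118 × 10⁻⁵ × 10.1 × (40143)² = 1.118 × 10⁻⁵ × 10.1 × 1,611,460,449 ≈ 181,962.9 × g
Your rotor: r = 79 mm = 7.9 cm
181,962.9 = 1.118 × 10⁻⁵ × 7.9 × N²
N² = 181,962.9 / (8.8322 × 10⁻⁵) = 2,060,221,689
N ≈ √2,060,221,689 ≈ 45,389.7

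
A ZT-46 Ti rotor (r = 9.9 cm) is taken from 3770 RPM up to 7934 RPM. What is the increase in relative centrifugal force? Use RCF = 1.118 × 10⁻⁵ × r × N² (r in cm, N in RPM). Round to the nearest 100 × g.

RCF₁ = 1.118 × 10⁻⁵ × 9.9 × (3770)² = 1.118 × 10⁻⁵ × 9.9 × 14,212,900 ≈ 1,573.1 × g
RCF₂ = 1.118 × 10⁻⁵ × 9.9 × (7934)² = 1.118 × 10⁻⁵ × 9.9 × 62,948,356 ≈ 6,967.2 × g
Increase = 6,967.2 − 1,573.1 = 5,394.1

5400 × g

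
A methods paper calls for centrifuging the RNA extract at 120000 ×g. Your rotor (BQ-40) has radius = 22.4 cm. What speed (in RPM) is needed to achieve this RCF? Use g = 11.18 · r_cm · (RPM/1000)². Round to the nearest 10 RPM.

≈ 21890 RPM

120,000 = 11.18 × 22.4 × (N/1000)²
(N/1000)² = 120,000 / 250.432 = 479.172
N = 1000 × √479.172 ≈ 21,890.0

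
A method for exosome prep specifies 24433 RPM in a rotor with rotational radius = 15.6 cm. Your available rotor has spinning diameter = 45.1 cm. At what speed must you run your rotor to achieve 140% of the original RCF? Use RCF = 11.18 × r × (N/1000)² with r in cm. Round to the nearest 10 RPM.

RCF = 11.18 × r × (N/1000)²
RCF_original = 11.18 × 15.6 × (24.433)² = 11.18 × 15.6 × 596.971489 ≈ 104,116.6 × g
Target RCF = 1.4 × 104,116.6 ≈ 145,763.2 × g
Your rotor: r = 45.1 / 2 = 22.55 cm
145,763.2 = 11.18 × 22.55 × (N/1000)²
(N/1000)² = 145,763.2 / 252.109 = 578.1753
N = 1000 × √578.1753 ≈ 24,045.3

≈ 24050 RPM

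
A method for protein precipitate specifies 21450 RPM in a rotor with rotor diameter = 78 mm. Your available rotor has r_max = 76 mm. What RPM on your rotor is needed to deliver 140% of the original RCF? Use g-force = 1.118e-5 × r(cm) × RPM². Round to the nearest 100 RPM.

≈ 18200 RPM

Original rotor: r = 78 mm / 2 = 39 mm = 3.9 cm
RCF_original = 1.118 × 10⁻⁵ × 3.9 × (21450)² = 1.118 × 10⁻⁵ × 3.9 × 460,102,500 ≈ 20,061.4 × g
Target RCF = 1.4 × 20,061.4 ≈ 28,086 × g
Your rotor: r = 76 mm = 7.6 cm
28,086 = 1.118 × 10⁻⁵ × 7.6 × N²
N² = 28,086 / (8.4968 × 10⁻⁵) = 330,547,971
N ≈ √330,547,971 ≈ 18,181.0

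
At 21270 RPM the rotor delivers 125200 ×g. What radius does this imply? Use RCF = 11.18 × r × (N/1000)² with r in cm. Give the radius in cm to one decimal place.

125200 = 11.18 × r × (21.27)²
r = 125200 / (11.18 × 452.4129) = 125200 / 5057.976 ≈ 24.753 cm

r ≈ 24.8 cm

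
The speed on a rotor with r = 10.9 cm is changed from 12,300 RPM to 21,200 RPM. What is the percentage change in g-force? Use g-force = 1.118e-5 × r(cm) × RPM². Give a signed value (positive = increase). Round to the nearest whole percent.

+197%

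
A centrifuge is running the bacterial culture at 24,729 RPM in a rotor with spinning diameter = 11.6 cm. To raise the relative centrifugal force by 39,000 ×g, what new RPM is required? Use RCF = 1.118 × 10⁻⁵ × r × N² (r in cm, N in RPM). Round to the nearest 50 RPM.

r = 11.6 / 2 = 5.8 cm
Current RCF = 1.118 × 10⁻⁵ × 5.8 × (24729)² = 1.118 × 10⁻⁵ × 5.8 × 611,523,441 ≈ 39,653.6 × g
Target RCF = 39,653.6 + 39,000 = 78,653.6 × g
N² = 78,653.6 / (6.4844 × 10⁻⁵) = 1,212,966,504
N ≈ √1,212,966,504 ≈ 34,827.7

N₂ ≈ 34850 RPM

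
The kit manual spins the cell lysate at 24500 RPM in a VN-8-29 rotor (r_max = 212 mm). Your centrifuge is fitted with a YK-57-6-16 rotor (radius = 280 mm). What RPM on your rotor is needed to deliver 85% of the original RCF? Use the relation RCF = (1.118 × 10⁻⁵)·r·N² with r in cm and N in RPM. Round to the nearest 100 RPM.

19700 RPM

Original rotor: r = 212 mm = 21.2 cm
RCF = 1.118 × 10⁻⁵ × r × N²
RCF_original = 1.118 × 10⁻⁵ × 21.2 × (24500)² = 1.118 × 10⁻⁵ × 21.2 × 600,250,000 ≈ 142,268.9 × g
Target RCF = 0.85 × 142,268.9 ≈ 120,928.6 × g
Your rotor: r = 280 mm = 28.0 cm
120,928.6 = 1.118 × 10⁻⁵ × 28 × N²
N² = 120,928.6 / (31.304 × 10⁻⁵) = 386,303,987
N ≈ √386,303,987 ≈ 19,654.6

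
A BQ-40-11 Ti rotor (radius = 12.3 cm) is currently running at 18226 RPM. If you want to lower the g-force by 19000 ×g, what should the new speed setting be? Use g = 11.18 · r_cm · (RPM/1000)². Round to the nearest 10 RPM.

Current RCF = 11.18 × 12.3 × (18.226)² = 11.18 × 12.3 × 332.187076 ≈ 45,680.4 × g
Target RCF = 45,680.4 − 19,000 = 26,680.4 × g
(N/1000)² = 26,680.4 / 137.514 = 194.0195
N = 1000 × √194.0195 ≈ 13,929.1

N₂ ≈ 13930 RPM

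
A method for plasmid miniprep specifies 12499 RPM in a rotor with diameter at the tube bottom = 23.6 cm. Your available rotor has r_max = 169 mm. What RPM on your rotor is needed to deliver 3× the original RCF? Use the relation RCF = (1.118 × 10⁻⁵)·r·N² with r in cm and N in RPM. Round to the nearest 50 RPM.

Original rotor: r = 23.6 / 2 = 11.8 cm
RCF_original = 1.118 × 10⁻⁵ × 11.8 × (12499)² = 1.118 × 10⁻⁵ × 11.8 × 156,225,001 ≈ 20,609.8 × g
Target RCF = 3 × 20,609.8 ≈ 61,829.4 × g
Your rotor: r = 169 mm = 16.9 cm
61,829.4 = 1.118 × 10⁻⁵ × 16.9 × N²
N² = 61,829.4 / (18.8942 × 10⁻⁵) = 327,240,105
N ≈ √327,240,105 ≈ 18,089.8

18100 RPM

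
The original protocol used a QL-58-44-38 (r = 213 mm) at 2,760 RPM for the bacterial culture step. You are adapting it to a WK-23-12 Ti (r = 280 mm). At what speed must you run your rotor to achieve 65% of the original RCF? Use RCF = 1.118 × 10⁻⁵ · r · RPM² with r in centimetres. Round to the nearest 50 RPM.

Original rotor: r = 213 mm = 21.3 cm
RCF = 1.118 × 10⁻⁵ × r × N²
RCF_original = 1.118 × 10⁻⁵ × 21.3 × (2760)² = 1.118 × 10⁻⁵ × 21.3 × 7,617,600 ≈ 1,814 × g
Target RCF = 0.65 × 1,814 ≈ 1,179.1 × g
Your rotor: r = 280 mm = 28.0 cm
1,179.1 = 1.118 × 10⁻⁵ × 28 × N²
N² = 1,179.1 / (31.304 × 10⁻⁵) = 3,766,611
N ≈ √3,766,611 ≈ 1,940.8

1950 RPM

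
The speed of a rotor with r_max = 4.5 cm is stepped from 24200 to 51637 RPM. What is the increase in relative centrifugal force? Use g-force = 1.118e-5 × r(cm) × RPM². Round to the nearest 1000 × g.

RCF₁ = 1.118 × 10⁻⁵ × 4.5 × (24200)² = 1.118 × 10⁻⁵ × 4.5 × 585,640,000 ≈ 29,463.5 × g
RCF₂ = 1.118 × 10⁻⁵ × 4.5 × (51637)² = 1.118 × 10⁻⁵ × 4.5 × 2,666,379,769 ≈ 134,145.6 × g
Increase = 134,145.6 − 29,463.5 = 104,682.1

105000 x g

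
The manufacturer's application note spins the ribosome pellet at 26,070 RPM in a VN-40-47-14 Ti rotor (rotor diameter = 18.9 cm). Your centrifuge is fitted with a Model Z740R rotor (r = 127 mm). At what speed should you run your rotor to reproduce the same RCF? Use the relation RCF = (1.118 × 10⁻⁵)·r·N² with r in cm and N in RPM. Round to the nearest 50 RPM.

≈ 22500 RPM

Original rotor: r = 18.9 / 2 = 9.45 cm
RCF_original = 1.118 × 10⁻⁵ × 9.45 × (26070)² = 1.118 × 10⁻⁵ × 9.45 × 679,644,900 ≈ 71,805.2 × g
Your rotor: r = 127 mm = 12.7 cm
71,805.2 = 1.118 × 10⁻⁵ × 12.7 × N²
N² = 71,805.2 / (14.1986 × 10⁻⁵) = 505,720,282
N ≈ √505,720,282 ≈ 22,488.2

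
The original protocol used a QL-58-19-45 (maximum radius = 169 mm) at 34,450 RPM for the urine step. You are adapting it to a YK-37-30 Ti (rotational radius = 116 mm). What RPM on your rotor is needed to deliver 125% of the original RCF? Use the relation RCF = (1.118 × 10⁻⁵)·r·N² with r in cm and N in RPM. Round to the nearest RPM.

Original rotor: r = 169 mm = 16.9 cm
RCF_original = 1.118 × 10⁻⁵ × 16.9 × (34450)² = 1.118 × 10⁻⁵ × 16.9 × 1,186,802,500 ≈ 224,236.8 × g
Target RCF = 1.25 × 224,236.8 ≈ 280,296 × g
Your rotor: r = 116 mm = 11.6 cm
280,296 = 1.118 × 10⁻⁵ × 11.6 × N²
N² = 280,296 / (12.9688 × 10⁻⁵) = 2,161,310,221
N ≈ √2,161,310,221 ≈ 46,489.9

≈ 46490 RPM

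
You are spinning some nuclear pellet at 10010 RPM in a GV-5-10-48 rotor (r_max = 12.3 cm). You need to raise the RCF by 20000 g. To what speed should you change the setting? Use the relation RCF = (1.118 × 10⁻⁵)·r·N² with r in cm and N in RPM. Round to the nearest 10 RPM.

Current RCF = 1.118 × 10⁻⁵ × 12.3 × (10010)² = 1.118 × 10⁻⁵ × 12.3 × 100,200,100 ≈ 13,778.9 × g
Target RCF = 13,778.9 + 20,000 = 33,778.9 × g
N² = 33,778.9 / (13.7514 × 10⁻⁵) = 245,639,717
N ≈ √245,639,717 ≈ 15,672.9

N₂ ≈ 15670 RPM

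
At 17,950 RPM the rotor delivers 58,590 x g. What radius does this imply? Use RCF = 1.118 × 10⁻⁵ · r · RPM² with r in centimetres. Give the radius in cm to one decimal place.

16.3 cm

RCF = 1.118 × 10⁻⁵ × r × N²
58590 = 1.118 × 10⁻⁵ × r × (17950)²
r = 58590 / (1.118 × 10⁻⁵ × 322,202,500) = 58590 / 3602.224 ≈ 16.265 cm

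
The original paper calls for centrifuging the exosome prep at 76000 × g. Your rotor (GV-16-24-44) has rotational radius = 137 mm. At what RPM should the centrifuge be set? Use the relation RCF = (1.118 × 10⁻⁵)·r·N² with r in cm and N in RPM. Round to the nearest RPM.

N ≈ 22275 RPM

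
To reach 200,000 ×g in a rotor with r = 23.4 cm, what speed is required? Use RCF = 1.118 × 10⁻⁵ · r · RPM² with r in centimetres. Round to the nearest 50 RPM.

N ≈ 27650 RPM

200,000 = 1.118 × 10⁻⁵ × 23.4 × N²
N² = 200,000 / (26.1612 × 10⁻⁵) = 764,490,925
N ≈ √764,490,925 ≈ 27,649.4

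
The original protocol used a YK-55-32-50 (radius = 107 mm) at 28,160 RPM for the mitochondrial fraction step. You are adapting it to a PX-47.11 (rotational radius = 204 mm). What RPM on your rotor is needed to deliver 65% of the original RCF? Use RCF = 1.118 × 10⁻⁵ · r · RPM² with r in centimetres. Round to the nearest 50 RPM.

Original rotor: r = 107 mm = 10.7 cm
RCF_original = 1.118 × 10⁻⁵ × 10.7 × (28160)² = 1.118 × 10⁻⁵ × 10.7 × 792,985,600 ≈ 94,861.7 × g
Target RCF = 0.65 × 94,861.7 ≈ 61,660.1 × g
Your rotor: r = 204 mm = 20.4 cm
61,660.1 = 1.118 × 10⁻⁵ × 20.4 × N²
N² = 61,660.1 / (22.8072 × 10⁻⁵) = 270,353,660
N ≈ √270,353,660 ≈ 16,442.4

16450 RPM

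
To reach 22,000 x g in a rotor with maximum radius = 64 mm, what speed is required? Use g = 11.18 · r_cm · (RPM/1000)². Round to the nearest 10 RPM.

≈ 17530 RPM

r = 64 mm = 6.4 cm
RCF = 11.18 × r × (N/1000)²
22,000 = 11.18 × 6.4 × (N/1000)²
(N/1000)² = 22,000 / 71.552 = 307.4687
N = 1000 × √307.4687 ≈ 17,534.8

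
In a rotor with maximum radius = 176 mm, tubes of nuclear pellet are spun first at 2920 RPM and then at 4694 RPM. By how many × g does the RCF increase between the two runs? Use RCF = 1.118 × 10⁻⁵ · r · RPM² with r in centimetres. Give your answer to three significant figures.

r = 176 mm = 17.6 cm
RCF₁ = 1.118 × 10⁻⁵ × 17.6 × (2920)² = 1.118 × 10⁻⁵ × 17.6 × 8,526,400 ≈ 1,677.7 × g
RCF₂ = 1.118 × 10⁻⁵ × 17.6 × (4694)² = 1.118 × 10⁻⁵ × 17.6 × 22,033,636 ≈ 4,335.5 × g
Increase = 4,335.5 − 1,677.7 = 2,657.8

2660 × g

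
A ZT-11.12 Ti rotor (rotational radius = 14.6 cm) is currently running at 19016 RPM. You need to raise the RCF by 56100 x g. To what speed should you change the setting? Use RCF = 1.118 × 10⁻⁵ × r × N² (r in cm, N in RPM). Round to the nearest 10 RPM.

Current RCF = 1.118 × 10⁻⁵ × 14.6 × (19016)² = 1.118 × 10⁻⁵ × 14.6 × 361,608,256 ≈ 59,024.6 × g
Target RCF = 59,024.6 + 56,100 = 115,124.6 × g
N² = 115,124.6 / (16.3228 × 10⁻⁵) = 705,299,336
N ≈ √705,299,336 ≈ 26,557.5

≈ 26560 RPM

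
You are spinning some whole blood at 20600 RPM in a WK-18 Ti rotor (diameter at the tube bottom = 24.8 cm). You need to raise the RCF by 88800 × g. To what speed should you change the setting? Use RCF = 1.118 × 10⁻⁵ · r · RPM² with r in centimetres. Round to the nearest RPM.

32633 RPM

r = 24.8 / 2 = 12.4 cm
Current RCF = 1.118 × 10⁻⁵ × 12.4 × (20600)² = 1.118 × 10⁻⁵ × 12.4 × 424,360,000 ≈ 58,829.9 × g
Target RCF = 58,829.9 + 88,800 = 147,629.9 × g
N² = 147,629.9 / (13.8632 × 10⁻⁵) = 1,064,904,928
N ≈ √1,064,904,928 ≈ 32,632.9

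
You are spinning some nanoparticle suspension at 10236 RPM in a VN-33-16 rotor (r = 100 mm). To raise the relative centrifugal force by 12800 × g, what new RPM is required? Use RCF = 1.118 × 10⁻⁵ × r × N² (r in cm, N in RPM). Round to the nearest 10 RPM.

r = 100 mm = 10.0 cm
Current RCF = 1.118 × 10⁻⁵ × 10 × (10236)² = 1.118 × 10⁻⁵ × 10 × 104,775,696 ≈ 11,713.9 × g
Target RCF = 11,713.9 + 12,800 = 24,513.9 × g
N² = 24,513.9 / (11.18 × 10⁻⁵) = 219,265,653
N ≈ √219,265,653 ≈ 14,807.6

≈ 14810 RPM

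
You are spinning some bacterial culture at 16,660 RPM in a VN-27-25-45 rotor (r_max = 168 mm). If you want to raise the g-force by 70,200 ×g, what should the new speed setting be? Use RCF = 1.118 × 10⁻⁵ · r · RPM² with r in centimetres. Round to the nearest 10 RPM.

25520 RPM

r = 168 mm = 16.8 cm
Current RCF = 1.118 × 10⁻⁵ × 16.8 × (16660)² = 1.118 × 10⁻⁵ × 16.8 × 277,555,600 ≈ 52,131.6 × g
Target RCF = 52,131.6 + 70,200 = 122,331.6 × g
N² = 122,331.6 / (18.7824 × 10⁻⁵) = 651,309,737
N ≈ √651,309,737 ≈ 25,520.8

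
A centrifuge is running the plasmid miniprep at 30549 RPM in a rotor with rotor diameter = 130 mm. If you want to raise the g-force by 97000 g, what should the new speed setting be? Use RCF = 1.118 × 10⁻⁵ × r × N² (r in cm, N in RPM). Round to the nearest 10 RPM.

r = 130 mm / 2 = 65 mm = 6.5 cm
Current RCF = 1.118 × 10⁻⁵ × 6.5 × (30549)² = 1.118 × 10⁻⁵ × 6.5 × 933,241,401 ≈ 67,818.7 × g
Target RCF = 67,818.7 + 97,000 = 164,818.7 × g
N² = 164,818.7 / (7.267 × 10⁻⁵) = 2,268,043,209
N ≈ √2,268,043,209 ≈ 47,624.0

≈ 47620 RPM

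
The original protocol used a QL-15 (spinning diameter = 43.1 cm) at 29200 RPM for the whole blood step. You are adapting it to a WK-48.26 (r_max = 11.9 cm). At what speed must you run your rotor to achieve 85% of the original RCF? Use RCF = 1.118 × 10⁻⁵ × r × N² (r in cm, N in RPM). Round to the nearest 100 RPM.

Original rotor: r = 43.1 / 2 = 21.55 cm
RCF = 1.118 × 10⁻⁵ × r × N²
RCF_original = 1.118 × 10⁻⁵ × 21.55 × (29200)² = 1.118 × 10⁻⁵ × 21.55 × 852,640,000 ≈ 205,425.7 × g
Target RCF = 0.85 × 205,425.7 ≈ 174,611.8 × g
174,611.8 = 1.118 × 10⁻⁵ × 11.9 × N²
N² = 174,611.8 / (13.3042 × 10⁻⁵) = 1,312,456,217
N ≈ √1,312,456,217 ≈ 36,227.8

36200 RPM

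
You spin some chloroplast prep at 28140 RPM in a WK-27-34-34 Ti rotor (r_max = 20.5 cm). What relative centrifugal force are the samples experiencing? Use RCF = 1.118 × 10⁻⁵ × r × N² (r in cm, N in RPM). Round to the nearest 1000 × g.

RCF ≈ 181000 × g

RCF = 1.118 × 10⁻⁵ × r × N²
RCF = 1.118 × 10⁻⁵ × 20.5 × (28140)² = 1.118 × 10⁻⁵ × 20.5 × 791,859,600 ≈ 181,486.3 × g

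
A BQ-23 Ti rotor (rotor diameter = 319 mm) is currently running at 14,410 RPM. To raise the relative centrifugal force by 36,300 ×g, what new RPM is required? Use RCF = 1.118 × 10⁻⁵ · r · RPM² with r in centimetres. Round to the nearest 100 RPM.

20300 RPM

r = 319 mm / 2 = 159.5 mm = 15.95 cm
Current RCF = 1.118 × 10⁻⁵ × 15.95 × (14410)² = 1.118 × 10⁻⁵ × 15.95 × 207,648,100 ≈ 37,028 × g
Target RCF = 37,028 + 36,300 = 73,328 × g
N² = 73,328 / (17.8321 × 10⁻⁵) = 411,213,486
N ≈ √411,213,486 ≈ 20,278.4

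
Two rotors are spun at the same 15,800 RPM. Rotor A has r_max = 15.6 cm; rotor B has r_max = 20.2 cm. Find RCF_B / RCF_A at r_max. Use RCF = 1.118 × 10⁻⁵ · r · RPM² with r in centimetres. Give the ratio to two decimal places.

1.29

At fixed N, RCF ∝ r, so RCF_B/RCF_A = r_B/r_A = 20.2 / 15.6 = 1.2949.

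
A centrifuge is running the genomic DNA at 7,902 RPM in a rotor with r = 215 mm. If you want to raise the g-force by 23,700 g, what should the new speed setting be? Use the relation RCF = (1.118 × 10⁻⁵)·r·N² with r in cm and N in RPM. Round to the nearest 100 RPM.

r = 215 mm = 21.5 cm
Current RCF = 1.118 × 10⁻⁵ × 21.5 × (7902)² = 1.118 × 10⁻⁵ × 21.5 × 62,441,604 ≈ 15,009.1 × g
Target RCF = 15,009.1 + 23,700 = 38,709.1 × g
N² = 38,709.1 / (24.037 × 10⁻⁵) = 161,039,647
N ≈ √161,039,647 ≈ 12,690.1

≈ 12700 RPM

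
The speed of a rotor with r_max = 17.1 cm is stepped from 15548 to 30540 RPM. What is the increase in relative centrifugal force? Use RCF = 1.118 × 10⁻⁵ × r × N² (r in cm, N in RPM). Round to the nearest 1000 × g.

≈ 132000 x g

RCF₁ = 1.118 × 10⁻⁵ × 17.1 × (15548)² = 1.118 × 10⁻⁵ × 17.1 × 241,740,304 ≈ 46,215.4 × g
RCF₂ = 1.118 × 10⁻⁵ × 17.1 × (30540)² = 1.118 × 10⁻⁵ × 17.1 × 932,691,600 ≈ 178,310.1 × g
Increase = 178,310.1 − 46,215.4 = 132,094.7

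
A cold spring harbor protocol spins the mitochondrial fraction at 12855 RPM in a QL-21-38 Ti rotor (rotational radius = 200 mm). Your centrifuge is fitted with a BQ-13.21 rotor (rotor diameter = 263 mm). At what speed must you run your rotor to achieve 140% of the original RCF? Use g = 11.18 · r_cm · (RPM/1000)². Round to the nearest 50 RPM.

Original rotor: r = 200 mm = 20.0 cm
RCF_original = 11.18 × 20 × (12.855)² = 11.18 × 20 × 165.251025 ≈ 36,950.1 × g
Target RCF = 1.4 × 36,950.1 ≈ 51,730.1 × g
Your rotor: r = 263 mm / 2 = 131.5 mm = 13.15 cm
51,730.1 = 11.18 × 13.15 × (N/1000)²
(N/1000)² = 51,730.1 / 147.017 = 351.8648
N = 1000 × √351.8648 ≈ 18,758.1

18750 RPM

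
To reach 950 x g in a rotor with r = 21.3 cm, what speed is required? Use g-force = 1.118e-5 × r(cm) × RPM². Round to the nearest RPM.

RCF = 1.118 × 10⁻⁵ × r × N²
950 = 1.118 × 10⁻⁵ × 21.3 × N²
N² = 950 / (23.8134 × 10⁻⁵) = 3,989,351
N ≈ √3,989,351 ≈ 1,997.3

1997 RPM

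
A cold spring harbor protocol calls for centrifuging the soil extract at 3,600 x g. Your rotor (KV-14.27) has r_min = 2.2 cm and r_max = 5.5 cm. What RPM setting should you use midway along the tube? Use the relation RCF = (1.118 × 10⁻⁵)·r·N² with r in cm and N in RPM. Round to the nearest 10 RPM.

r_avg = (2.2 + 5.5) / 2 = 3.85 cm
RCF = 1.118 × 10⁻⁵ × r × N²
3,600 = 1.118 × 10⁻⁵ × 3.85 × N²
N² = 3,600 / (4.3043 × 10⁻⁵) = 83,637,293
N ≈ √83,637,293 ≈ 9,145.3

N ≈ 9150 RPM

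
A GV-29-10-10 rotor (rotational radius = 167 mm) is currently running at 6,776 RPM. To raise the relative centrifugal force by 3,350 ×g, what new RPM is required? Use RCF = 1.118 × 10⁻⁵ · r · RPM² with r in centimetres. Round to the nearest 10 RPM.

≈ 7990 RPM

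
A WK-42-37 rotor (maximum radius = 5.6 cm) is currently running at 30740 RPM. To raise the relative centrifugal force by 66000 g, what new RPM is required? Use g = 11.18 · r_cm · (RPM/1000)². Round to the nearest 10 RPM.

44710 RPM

Current RCF = 11.18 × 5.6 × (30.74)² = 11.18 × 5.6 × 944.9476 ≈ 59,161.3 × g
Target RCF = 59,161.3 + 66,000 = 125,161.3 × g
(N/1000)² = 125,161.3 / 62.608 = 1999.126
N = 1000 × √1999.126 ≈ 44,711.6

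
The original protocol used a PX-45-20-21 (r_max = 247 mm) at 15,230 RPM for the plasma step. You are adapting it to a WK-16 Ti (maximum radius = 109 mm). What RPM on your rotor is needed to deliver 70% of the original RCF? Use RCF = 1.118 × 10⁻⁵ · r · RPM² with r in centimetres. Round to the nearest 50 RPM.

Original rotor: r = 247 mm = 24.7 cm
RCF_original = 1.118 × 10⁻⁵ × 24.7 × (15230)² = 1.118 × 10⁻⁵ × 24.7 × 231,952,900 ≈ 64,052.9 × g
Target RCF = 0.7 × 64,052.9 ≈ 44,837 × g
Your rotor: r = 109 mm = 10.9 cm
44,837 = 1.118 × 10⁻⁵ × 10.9 × N²
N² = 44,837 / (12.1862 × 10⁻⁵) = 367,932,579
N ≈ √367,932,579 ≈ 19,181.6

≈ 19200 RPM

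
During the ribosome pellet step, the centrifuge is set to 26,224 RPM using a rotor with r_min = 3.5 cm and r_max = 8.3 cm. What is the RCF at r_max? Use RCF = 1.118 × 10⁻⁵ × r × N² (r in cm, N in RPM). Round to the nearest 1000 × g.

Use r_max = 8.3 cm.
RCF = 1.118 × 10⁻⁵ × 8.3 × (26224)² = 1.118 × 10⁻⁵ × 8.3 × 687,698,176 ≈ 63,814.3 × g

RCF ≈ 64000 g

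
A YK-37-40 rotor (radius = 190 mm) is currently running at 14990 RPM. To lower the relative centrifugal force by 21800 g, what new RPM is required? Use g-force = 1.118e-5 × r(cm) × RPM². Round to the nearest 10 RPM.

N₂ ≈ 11050 RPM

r = 190 mm = 19.0 cm
Current RCF = 1.118 × 10⁻⁵ × 19 × (14990)² = 1.118 × 10⁻⁵ × 19 × 224,700,100 ≈ 47,730.8 × g
Target RCF = 47,730.8 − 21,800 = 25,930.8 × g
N² = 25,930.8 / (21.242 × 10⁻⁵) = 122,073,251
N ≈ √122,073,251 ≈ 11,048.7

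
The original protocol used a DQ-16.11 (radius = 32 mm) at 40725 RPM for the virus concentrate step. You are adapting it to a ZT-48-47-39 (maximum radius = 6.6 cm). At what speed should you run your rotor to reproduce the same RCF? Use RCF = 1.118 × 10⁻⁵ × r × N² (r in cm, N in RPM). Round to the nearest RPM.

Original rotor: r = 32 mm = 3.2 cm
RCF_original = 1.118 × 10⁻⁵ × 3.2 × (40725)² = 1.118 × 10⁻⁵ × 3.2 × 1,658,525,625 ≈ 59,335.4 × g
59,335.4 = 1.118 × 10⁻⁵ × 6.6 × N²
N² = 59,335.4 / (7.3788 × 10⁻⁵) = 804,133,463
N ≈ √804,133,463 ≈ 28,357.2

28357 RPM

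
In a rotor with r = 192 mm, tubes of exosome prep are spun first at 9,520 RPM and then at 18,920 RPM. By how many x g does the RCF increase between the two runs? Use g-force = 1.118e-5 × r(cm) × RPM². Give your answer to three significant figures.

r = 192 mm = 19.2 cm
RCF₁ = 1.118 × 10⁻⁵ × 19.2 × (9520)² = 1.118 × 10⁻⁵ × 19.2 × 90,630,400 ≈ 19,454.4 × g
RCF₂ = 1.118 × 10⁻⁵ × 19.2 × (18920)² = 1.118 × 10⁻⁵ × 19.2 × 357,966,400 ≈ 76,839.6 × g
Increase = 76,839.6 − 19,454.4 = 57,385.2

57400 x g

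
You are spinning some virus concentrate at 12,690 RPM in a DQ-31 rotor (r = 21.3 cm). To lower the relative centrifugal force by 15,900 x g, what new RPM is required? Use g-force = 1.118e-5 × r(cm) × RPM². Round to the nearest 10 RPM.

Current RCF = 1.118 × 10⁻⁵ × 21.3 × (12690)² = 1.118 × 10⁻⁵ × 21.3 × 161,036,100 ≈ 38,348.2 × g
Target RCF = 38,348.2 − 15,900 = 22,448.2 × g
N² = 22,448.2 / (23.8134 × 10⁻⁵) = 94,267,093
N ≈ √94,267,093 ≈ 9,709.1

9710 RPM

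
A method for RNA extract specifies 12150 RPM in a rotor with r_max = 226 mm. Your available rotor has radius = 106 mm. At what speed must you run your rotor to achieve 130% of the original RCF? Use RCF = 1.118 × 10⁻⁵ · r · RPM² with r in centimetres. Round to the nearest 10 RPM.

Original rotor: r = 226 mm = 22.6 cm
RCF = 1.118 × 10⁻⁵ × r × N²
RCF_original = 1.118 × 10⁻⁵ × 22.6 × (12150)² = 1.118 × 10⁻⁵ × 22.6 × 147,622,500 ≈ 37,299.5 × g
Target RCF = 1.3 × 37,299.5 ≈ 48,489.3 × g
Your rotor: r = 106 mm = 10.6 cm
48,489.3 = 1.118 × 10⁻⁵ × 10.6 × N²
N² = 48,489.3 / (11.8508 × 10⁻⁵) = 409,164,782
N ≈ √409,164,782 ≈ 20,227.8

≈ 20230 RPM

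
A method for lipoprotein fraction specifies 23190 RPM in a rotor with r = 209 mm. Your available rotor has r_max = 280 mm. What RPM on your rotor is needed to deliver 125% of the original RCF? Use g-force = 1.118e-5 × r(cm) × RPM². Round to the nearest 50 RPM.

22400 RPM

Original rotor: r = 209 mm = 20.9 cm
RCF = 1.118 × 10⁻⁵ × r × N²
RCF_original = 1.118 × 10⁻⁵ × 20.9 × (23190)² = 1.118 × 10⁻⁵ × 20.9 × 537,776,100 ≈ 125,657.8 × g
Target RCF = 1.25 × 125,657.8 ≈ 157,072.2 × g
Your rotor: r = 280 mm = 28.0 cm
157,072.2 = 1.118 × 10⁻⁵ × 28 × N²
N² = 157,072.2 / (31.304 × 10⁻⁵) = 501,763,992
N ≈ √501,763,992 ≈ 22,400.1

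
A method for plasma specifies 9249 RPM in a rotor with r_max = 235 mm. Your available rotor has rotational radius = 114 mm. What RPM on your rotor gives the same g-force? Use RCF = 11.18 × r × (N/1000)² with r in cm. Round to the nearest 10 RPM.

Original rotor: r = 235 mm = 23.5 cm
RCF_original = 11.18 × 23.5 × (9.249)² = 11.18 × 23.5 × 85.544001 ≈ 22,475 × g
Your rotor: r = 114 mm = 11.4 cm
22,475 = 11.18 × 11.4 × (N/1000)²
(N/1000)² = 22,475 / 127.452 = 176.3409
N = 1000 × √176.3409 ≈ 13,279.3

≈ 13280 RPM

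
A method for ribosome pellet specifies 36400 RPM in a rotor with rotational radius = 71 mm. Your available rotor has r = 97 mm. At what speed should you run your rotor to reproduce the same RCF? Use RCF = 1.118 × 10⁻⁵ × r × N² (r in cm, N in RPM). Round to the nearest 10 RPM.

Original rotor: r = 71 mm = 7.1 cm
RCF = 1.118 × 10⁻⁵ × r × N²
RCF_original = 1.118 × 10⁻⁵ × 7.1 × (36400)² = 1.118 × 10⁻⁵ × 7.1 × 1,324,960,000 ≈ 105,172.7 × g
Your rotor: r = 97 mm = 9.7 cm
105,172.7 = 1.118 × 10⁻⁵ × 9.7 × N²
N² = 105,172.7 / (10.8446 × 10⁻⁵) = 969,816,314
N ≈ √969,816,314 ≈ 31,141.9

≈ 31140 RPM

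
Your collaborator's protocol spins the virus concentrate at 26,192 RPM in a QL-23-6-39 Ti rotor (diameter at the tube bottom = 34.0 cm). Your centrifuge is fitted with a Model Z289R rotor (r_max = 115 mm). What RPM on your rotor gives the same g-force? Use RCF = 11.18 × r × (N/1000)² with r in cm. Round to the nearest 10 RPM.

Original rotor: r = 34.0 / 2 = 17 cm
RCF_original = 11.18 × 17 × (26.192)² = 11.18 × 17 × 686.020864 ≈ 130,385.1 × g
Your rotor: r = 115 mm = 11.5 cm
130,385.1 = 11.18 × 11.5 × (N/1000)²
(N/1000)² = 130,385.1 / 128.57 = 1014.118
N = 1000 × √1014.118 ≈ 31,845.2

≈ 31850 RPM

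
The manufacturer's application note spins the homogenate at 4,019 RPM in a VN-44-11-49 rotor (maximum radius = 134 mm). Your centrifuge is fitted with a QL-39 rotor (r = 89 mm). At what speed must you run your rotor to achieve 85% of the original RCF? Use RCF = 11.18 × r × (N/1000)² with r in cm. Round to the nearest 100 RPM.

≈ 4500 RPM

Original rotor: r = 134 mm = 13.4 cm
RCF = 11.18 × r × (N/1000)²
RCF_original = 11.18 × 13.4 × (4.019)² = 11.18 × 13.4 × 16.152361 ≈ 2,419.8 × g
Target RCF = 0.85 × 2,419.8 ≈ 2,056.8 × g
Your rotor: r = 89 mm = 8.9 cm
2,056.8 = 11.18 × 8.9 × (N/1000)²
(N/1000)² = 2,056.8 / 99.502 = 20.67094
N = 1000 × √20.67094 ≈ 4,546.5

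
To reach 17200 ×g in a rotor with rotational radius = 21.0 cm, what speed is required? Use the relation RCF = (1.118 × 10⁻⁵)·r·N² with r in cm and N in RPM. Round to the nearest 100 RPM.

8600 RPM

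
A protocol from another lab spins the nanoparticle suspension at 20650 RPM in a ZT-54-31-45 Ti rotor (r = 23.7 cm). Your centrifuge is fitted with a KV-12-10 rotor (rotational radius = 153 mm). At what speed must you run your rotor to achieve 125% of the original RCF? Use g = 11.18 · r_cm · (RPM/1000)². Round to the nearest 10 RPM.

RCF = 11.18 × r × (N/1000)²
RCF_original = 11.18 × 23.7 × (20.65)² = 11.18 × 23.7 × 426.4225 ≈ 112,987.5 × g
Target RCF = 1.25 × 112,987.5 ≈ 141,234.4 × g
Your rotor: r = 153 mm = 15.3 cm
141,234.4 = 11.18 × 15.3 × (N/1000)²
(N/1000)² = 141,234.4 / 171.054 = 825.6714
N = 1000 × √825.6714 ≈ 28,734.5

≈ 28730 RPM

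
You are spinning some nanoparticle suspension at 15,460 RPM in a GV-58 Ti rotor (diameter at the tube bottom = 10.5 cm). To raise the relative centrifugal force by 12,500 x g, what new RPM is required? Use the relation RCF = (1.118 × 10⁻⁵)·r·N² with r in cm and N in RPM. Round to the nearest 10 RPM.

r = 10.5 / 2 = 5.25 cm
Current RCF = 1.118 × 10⁻⁵ × 5.25 × (15460)² = 1.118 × 10⁻⁵ × 5.25 × 239,011,600 ≈ 14,028.8 × g
Target RCF = 14,028.8 + 12,500 = 26,528.8 × g
N² = 26,528.8 / (5.8695 × 10⁻⁵) = 451,977,170
N ≈ √451,977,170 ≈ 21,259.8

N₂ ≈ 21260 RPM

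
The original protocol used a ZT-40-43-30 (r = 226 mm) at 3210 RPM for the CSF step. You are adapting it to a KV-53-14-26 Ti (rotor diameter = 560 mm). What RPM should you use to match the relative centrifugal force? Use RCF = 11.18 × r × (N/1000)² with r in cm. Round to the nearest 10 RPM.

Original rotor: r = 226 mm = 22.6 cm
RCF_original = 11.18 × 22.6 × (3.21)² = 11.18 × 22.6 × 10.3041 ≈ 2,603.5 × g
Your rotor: r = 560 mm / 2 = 280 mm = 28 cm
2,603.5 = 11.18 × 28 × (N/1000)²
(N/1000)² = 2,603.5 / 313.04 = 8.316829
N = 1000 × √8.316829 ≈ 2,883.9

≈ 2880 RPM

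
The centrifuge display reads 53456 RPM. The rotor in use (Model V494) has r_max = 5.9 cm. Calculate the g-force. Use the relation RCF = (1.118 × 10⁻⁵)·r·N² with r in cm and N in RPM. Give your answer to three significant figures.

RCF = 1.118 × 10⁻⁵ × 5.9 × (53456)² = 1.118 × 10⁻⁵ × 5.9 × 2,857,543,936 ≈ 188,489.3 × g

188000 g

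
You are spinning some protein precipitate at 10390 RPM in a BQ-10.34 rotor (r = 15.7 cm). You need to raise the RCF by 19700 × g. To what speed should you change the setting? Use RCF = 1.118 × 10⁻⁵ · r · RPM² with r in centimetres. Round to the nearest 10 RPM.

N₂ ≈ 14840 RPM

Current RCF = 1.118 × 10⁻⁵ × 15.7 × (10390)² = 1.118 × 10⁻⁵ × 15.7 × 107,952,100 ≈ 18,948.4 × g
Target RCF = 18,948.4 + 19,700 = 38,648.4 × g
N² = 38,648.4 / (17.5526 × 10⁻⁵) = 220,186,183
N ≈ √220,186,183 ≈ 14,838.7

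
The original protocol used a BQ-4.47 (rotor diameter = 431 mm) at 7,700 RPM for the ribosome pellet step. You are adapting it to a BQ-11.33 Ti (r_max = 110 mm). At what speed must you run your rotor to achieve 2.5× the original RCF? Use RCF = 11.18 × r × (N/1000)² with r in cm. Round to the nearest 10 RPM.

≈ 17040 RPM

Original rotor: r = 431 mm / 2 = 215.5 mm = 21.55 cm
RCF_original = 11.18 × 21.55 × (7.7)² = 11.18 × 21.55 × 59.29 ≈ 14,284.7 × g
Target RCF = 2.5 × 14,284.7 ≈ 35,711.8 × g
Your rotor: r = 110 mm = 11.0 cm
35,711.8 = 11.18 × 11 × (N/1000)²
(N/1000)² = 35,711.8 / 122.98 = 290.3871
N = 1000 × √290.3871 ≈ 17,040.7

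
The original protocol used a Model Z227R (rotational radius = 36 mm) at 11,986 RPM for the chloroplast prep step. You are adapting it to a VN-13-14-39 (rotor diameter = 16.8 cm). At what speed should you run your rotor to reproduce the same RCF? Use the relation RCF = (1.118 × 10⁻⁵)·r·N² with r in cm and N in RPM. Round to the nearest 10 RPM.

≈ 7850 RPM

Original rotor: r = 36 mm = 3.6 cm
RCF = 1.118 × 10⁻⁵ × r × N²
RCF_original = 1.118 × 10⁻⁵ × 3.6 × (11986)² = 1.118 × 10⁻⁵ × 3.6 × 143,664,196 ≈ 5,782.2 × g
Your rotor: r = 16.8 / 2 = 8.4 cm
5,782.2 = 1.118 × 10⁻⁵ × 8.4 × N²
N² = 5,782.2 / (9.3912 × 10⁻⁵) = 61,570,406
N ≈ √61,570,406 ≈ 7,846.7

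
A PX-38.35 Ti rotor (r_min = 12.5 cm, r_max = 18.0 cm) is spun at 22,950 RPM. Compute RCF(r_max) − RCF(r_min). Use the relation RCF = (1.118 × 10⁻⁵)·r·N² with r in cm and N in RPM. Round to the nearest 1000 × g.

ΔRCF = 1.118 × 10⁻⁵ × (r_max − r_min) × N² = 1.118 × 10⁻⁵ × 5.5 × 526,702,500 ≈ 32,386.9

≈ 32000 g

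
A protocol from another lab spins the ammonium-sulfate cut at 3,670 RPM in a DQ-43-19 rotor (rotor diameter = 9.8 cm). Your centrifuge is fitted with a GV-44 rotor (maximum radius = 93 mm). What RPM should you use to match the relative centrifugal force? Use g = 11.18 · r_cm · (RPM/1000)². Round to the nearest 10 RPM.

≈ 2660 RPM

Original rotor: r = 9.8 / 2 = 4.9 cm
RCF = 11.18 × r × (N/1000)²
RCF_original = 11.18 × 4.9 × (3.67)² = 11.18 × 4.9 × 13.4689 ≈ 737.9 × g
Your rotor: r = 93 mm = 9.3 cm
737.9 = 11.18 × 9.3 × (N/1000)²
(N/1000)² = 737.9 / 103.974 = 7.096967
N = 1000 × √7.096967 ≈ 2,664.0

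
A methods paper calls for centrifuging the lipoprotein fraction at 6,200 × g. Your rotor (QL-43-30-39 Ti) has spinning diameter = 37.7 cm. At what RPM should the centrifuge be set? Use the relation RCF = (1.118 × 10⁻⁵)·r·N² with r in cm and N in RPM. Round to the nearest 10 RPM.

N ≈ 5420 RPM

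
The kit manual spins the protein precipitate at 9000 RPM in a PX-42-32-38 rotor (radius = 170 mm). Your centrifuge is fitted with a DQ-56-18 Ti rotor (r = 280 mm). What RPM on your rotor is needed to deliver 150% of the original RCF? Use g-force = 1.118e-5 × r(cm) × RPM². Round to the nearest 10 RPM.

Original rotor: r = 170 mm = 17.0 cm
RCF = 1.118 × 10⁻⁵ × r × N²
RCF_original = 1.118 × 10⁻⁵ × 17 × (9000)² = 1.118 × 10⁻⁵ × 17 × 81,000,000 ≈ 15,394.9 × g
Target RCF = 1.5 × 15,394.9 ≈ 23,092.3 × g
Your rotor: r = 280 mm = 28.0 cm
23,092.3 = 1.118 × 10⁻⁵ × 28 × N²
N² = 23,092.3 / (31.304 × 10⁻⁵) = 73,767,889
N ≈ √73,767,889 ≈ 8,588.8

≈ 8590 RPM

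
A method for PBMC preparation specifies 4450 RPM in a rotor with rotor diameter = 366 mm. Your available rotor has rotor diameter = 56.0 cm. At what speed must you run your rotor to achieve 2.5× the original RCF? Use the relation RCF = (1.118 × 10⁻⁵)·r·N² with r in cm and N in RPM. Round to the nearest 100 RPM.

Original rotor: r = 366 mm / 2 = 183 mm = 18.3 cm
RCF_original = 1.118 × 10⁻⁵ × 18.3 × (4450)² = 1.118 × 10⁻⁵ × 18.3 × 19,802,500 ≈ 4,051.5 × g
Target RCF = 2.5 × 4,051.5 ≈ 10,128.8 × g
Your rotor: r = 56.0 / 2 = 28 cm
10,128.8 = 1.118 × 10⁻⁵ × 28 × N²
N² = 10,128.8 / (31.304 × 10⁻⁵) = 32,356,248
N ≈ √32,356,248 ≈ 5,688.3

≈ 5700 RPM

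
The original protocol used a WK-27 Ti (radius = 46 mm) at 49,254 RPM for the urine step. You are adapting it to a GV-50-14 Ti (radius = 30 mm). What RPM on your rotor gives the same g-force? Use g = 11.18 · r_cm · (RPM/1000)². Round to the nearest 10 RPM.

Original rotor: r = 46 mm = 4.6 cm
RCF_original = 11.18 × 4.6 × (49.254)² = 11.18 × 4.6 × 2,425.956516 ≈ 124,762.1 × g
Your rotor: r = 30 mm = 3.0 cm
124,762.1 = 11.18 × 3 × (N/1000)²
(N/1000)² = 124,762.1 / 33.54 = 3719.8
N = 1000 × √3719.8 ≈ 60,990.2

60990 RPM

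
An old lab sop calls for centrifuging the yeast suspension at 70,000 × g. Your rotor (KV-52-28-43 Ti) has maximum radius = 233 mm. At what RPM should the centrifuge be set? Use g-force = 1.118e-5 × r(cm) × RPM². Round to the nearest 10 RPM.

16390 RPM

r = 233 mm = 23.3 cm
RCF = 1.118 × 10⁻⁵ × r × N²
70,000 = 1.118 × 10⁻⁵ × 23.3 × N²
N² = 70,000 / (26.0494 × 10⁻⁵) = 268,720,201
N ≈ √268,720,201 ≈ 16,392.7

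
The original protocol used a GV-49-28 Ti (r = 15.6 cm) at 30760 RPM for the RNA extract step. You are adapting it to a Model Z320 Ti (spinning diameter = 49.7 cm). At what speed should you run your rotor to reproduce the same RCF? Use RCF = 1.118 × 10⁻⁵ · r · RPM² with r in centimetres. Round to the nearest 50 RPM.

≈ 24350 RPM

RCF_original = 1.118 × 10⁻⁵ × 15.6 × (30760)² = 1.118 × 10⁻⁵ × 15.6 × 946,177,600 ≈ 165,020.9 × g
Your rotor: r = 49.7 / 2 = 24.85 cm
165,020.9 = 1.118 × 10⁻⁵ × 24.85 × N²
N² = 165,020.9 / (27.7823 × 10⁻⁵) = 593,978,540
N ≈ √593,978,540 ≈ 24,371.7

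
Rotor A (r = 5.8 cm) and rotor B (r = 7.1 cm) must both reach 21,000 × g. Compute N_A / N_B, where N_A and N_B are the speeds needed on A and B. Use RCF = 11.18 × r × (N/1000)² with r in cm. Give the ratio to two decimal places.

1.11

At fixed RCF, N ∝ 1/√r, so N_A/N_B = √(r_B/r_A) = √(7.1/5.8) = √1.224138 = 1.1064.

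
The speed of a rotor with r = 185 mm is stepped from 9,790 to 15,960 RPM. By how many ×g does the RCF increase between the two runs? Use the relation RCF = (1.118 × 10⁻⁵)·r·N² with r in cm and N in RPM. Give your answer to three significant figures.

r = 185 mm = 18.5 cm
RCF₁ = 1.118 × 10⁻⁵ × 18.5 × (9790)² = 1.118 × 10⁻⁵ × 18.5 × 95,844,100 ≈ 19,823.4 × g
RCF₂ = 1.118 × 10⁻⁵ × 18.5 × (15960)² = 1.118 × 10⁻⁵ × 18.5 × 254,721,600 ≈ 52,684.1 × g
Increase = 52,684.1 − 19,823.4 = 32,860.7

32900 ×g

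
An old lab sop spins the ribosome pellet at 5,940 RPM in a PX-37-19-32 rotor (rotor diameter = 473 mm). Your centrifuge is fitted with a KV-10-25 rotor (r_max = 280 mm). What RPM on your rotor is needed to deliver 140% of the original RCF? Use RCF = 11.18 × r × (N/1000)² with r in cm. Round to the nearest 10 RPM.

Original rotor: r = 473 mm / 2 = 236.5 mm = 23.65 cm
RCF_original = 11.18 × 23.65 × (5.94)² = 11.18 × 23.65 × 35.2836 ≈ 9,329.2 × g
Target RCF = 1.4 × 9,329.2 ≈ 13,060.9 × g
Your rotor: r = 280 mm = 28.0 cm
13,060.9 = 11.18 × 28 × (N/1000)²
(N/1000)² = 13,060.9 / 313.04 = 41.72278
N = 1000 × √41.72278 ≈ 6,459.3

6460 RPM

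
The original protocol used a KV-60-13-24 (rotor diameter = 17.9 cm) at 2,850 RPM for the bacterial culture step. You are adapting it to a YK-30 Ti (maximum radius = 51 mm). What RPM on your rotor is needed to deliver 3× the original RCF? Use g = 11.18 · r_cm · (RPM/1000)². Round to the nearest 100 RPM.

≈ 6500 RPM

Original rotor: r = 17.9 / 2 = 8.95 cm
RCF_original = 11.18 × 8.95 × (2.85)² = 11.18 × 8.95 × 8.1225 ≈ 812.7 × g
Target RCF = 3 × 812.7 ≈ 2,438.1 × g
Your rotor: r = 51 mm = 5.1 cm
2,438.1 = 11.18 × 5.1 × (N/1000)²
(N/1000)² = 2,438.1 / 57.018 = 42.76018
N = 1000 × √42.76018 ≈ 6,539.1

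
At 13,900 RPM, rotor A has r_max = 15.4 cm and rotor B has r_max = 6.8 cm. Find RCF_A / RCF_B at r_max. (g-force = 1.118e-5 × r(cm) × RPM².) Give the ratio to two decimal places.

At fixed N, RCF ∝ r, so RCF_A/RCF_B = r_A/r_B = 15.4 / 6.8 = 2.2647.

2.26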